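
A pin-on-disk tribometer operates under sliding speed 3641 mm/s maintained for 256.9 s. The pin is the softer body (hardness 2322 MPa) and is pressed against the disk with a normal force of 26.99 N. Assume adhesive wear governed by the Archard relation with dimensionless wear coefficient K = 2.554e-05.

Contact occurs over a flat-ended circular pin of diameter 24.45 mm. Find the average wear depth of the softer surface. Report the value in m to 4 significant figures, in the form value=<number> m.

value=5.914e-07 m

Printed values are rounded, and every step maintains exact precision. Rounded just once to four significant digits.
Convert: Sliding speed v = 3641 mm/s = 3.641 m/s. Path length L = v·t = 3.641 m/s × 256.9 s = 935.4 m.
Convert: Hardness H = 2322 MPa = 2.322e+09 Pa.
Convert: Pin diameter d = 24.45 mm = 0.02445 m. Contact area A = π·d²/4 = π·(0.02445 m)²/4 = 4.695e-04 m².
Expressed in SI base units: W = 26.99 N, H = 2.322e+09 Pa, K = 2.554e-05.
Wear volume V = K·W·L/H = 2.554e-05 · 26.99 · 935.4 / 2.322e+09 = 2.777e-10 m³.
Wear depth h = V/A = 2.777e-10 / 4.695e-04 = 5.914e-07 m.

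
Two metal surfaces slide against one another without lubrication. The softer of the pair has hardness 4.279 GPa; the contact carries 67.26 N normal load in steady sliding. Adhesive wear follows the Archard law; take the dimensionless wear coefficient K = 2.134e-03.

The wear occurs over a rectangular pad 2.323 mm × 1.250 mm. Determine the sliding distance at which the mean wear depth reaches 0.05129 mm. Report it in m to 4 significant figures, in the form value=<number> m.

value=4.440 m

The algebra carries full precision — quoted intermediates are rounded; a single final rounding, at 4 significant digits.
Hardness H = 4.279 GPa = 4.279e+09 Pa.
Pad sides 2.323 mm × 1.250 mm = 0.002323 m × 0.001250 m. Contact area A = 0.002323 m × 0.001250 m = 2.904e-06 m².
Depth limit h_lim = 0.05129 mm = 5.129e-05 m.
SI base units throughout: W = 67.26 N, H = 4.279e+09 Pa, K = 2.134e-03.
Allowed volume V_lim = h_lim·A = 5.129e-05 · 2.904e-06 = 1.489e-10 m³.
Thus life L = V_lim·H/(K·W) = 1.489e-10 · 4.279e+09 / (2.134e-03 · 67.26) = 4.440 m.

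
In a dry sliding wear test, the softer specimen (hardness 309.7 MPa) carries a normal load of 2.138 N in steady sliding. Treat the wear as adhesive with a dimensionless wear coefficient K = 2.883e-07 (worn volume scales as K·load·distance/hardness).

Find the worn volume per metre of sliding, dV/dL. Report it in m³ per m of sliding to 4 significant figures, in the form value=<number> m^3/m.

value=1.990e-15 m^3/m

Quoted intermediates are rounded, and each operation keeps full float precision. Rounded just once: four significant figures.
Hardness H = 309.7 MPa = 3.097e+08 Pa.
Working in SI base units: W = 2.138 N, H = 3.097e+08 Pa, K = 2.883e-07.
Wear rate dV/dL = K·W/H — distance-free: 2.883e-07 · 2.138 / 3.097e+08 = 1.990e-15 m³/m.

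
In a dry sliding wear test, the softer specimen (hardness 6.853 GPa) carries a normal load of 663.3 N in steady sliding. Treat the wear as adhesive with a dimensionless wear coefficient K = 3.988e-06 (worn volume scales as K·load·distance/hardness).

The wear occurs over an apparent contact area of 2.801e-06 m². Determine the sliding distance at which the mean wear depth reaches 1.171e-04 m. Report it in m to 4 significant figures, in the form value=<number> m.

Intermediates are shown rounded. Every step holds full precision; a lone final rounding, at 4 significant figures.
Hardness H = 6.853 GPa = 6.853e+09 Pa.
As SI base values: W = 663.3 N, H = 6.853e+09 Pa, K = 3.988e-06.
Permissible volume V_lim = h_lim·A = 1.171e-04 · 2.801e-06 = 3.280e-10 m³.
Life L = V_lim·H/(K·W) = 3.280e-10 · 6.853e+09 / (3.988e-06 · 663.3) = 849.7 m.

value=849.7 m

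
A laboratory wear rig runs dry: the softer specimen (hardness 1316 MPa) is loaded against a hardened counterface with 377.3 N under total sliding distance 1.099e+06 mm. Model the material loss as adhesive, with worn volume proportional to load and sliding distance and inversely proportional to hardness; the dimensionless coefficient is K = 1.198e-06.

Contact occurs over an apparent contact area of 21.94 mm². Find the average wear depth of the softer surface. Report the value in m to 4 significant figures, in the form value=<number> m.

value=1.720e-05 m

Printed values are rounded — all arithmetic keeps exact precision. Rounded once at the end to 4 significant digits.
Convert: Sliding distance L = 1.099e+06 mm = 1099 m.
Convert: Hardness H = 1316 MPa = 1.316e+09 Pa.
Convert: Contact area A = 21.94 mm² = 2.194e-05 m².
In SI base units, W = 377.3 N, H = 1.316e+09 Pa, K = 1.198e-06.
The Archard volume V = K·W·L/H = 1.198e-06 · 377.3 · 1099 / 1.316e+09 = 3.775e-10 m³.
Average depth h = V/A = 3.775e-10 / 2.194e-05 = 1.720e-05 m.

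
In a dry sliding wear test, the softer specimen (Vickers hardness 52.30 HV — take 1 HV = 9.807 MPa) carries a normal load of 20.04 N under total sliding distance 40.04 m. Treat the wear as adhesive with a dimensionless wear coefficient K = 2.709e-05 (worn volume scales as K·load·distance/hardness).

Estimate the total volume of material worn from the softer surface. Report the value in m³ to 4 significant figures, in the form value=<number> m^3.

value=4.238e-11 m^3

Intermediates are displayed rounded — every step maintains exact precision — a lone final rounding, at 4 significant digits.
Hardness H = 52.30 HV × 9.807 MPa/HV = 512.9 MPa = 5.129e+08 Pa.
Expressed in SI base units: W = 20.04 N, H = 5.129e+08 Pa, K = 2.709e-05.
Volume removed: V = K·W·L/H = 2.709e-05 · 20.04 · 40.04 / 5.129e+08 = 4.238e-11 m³.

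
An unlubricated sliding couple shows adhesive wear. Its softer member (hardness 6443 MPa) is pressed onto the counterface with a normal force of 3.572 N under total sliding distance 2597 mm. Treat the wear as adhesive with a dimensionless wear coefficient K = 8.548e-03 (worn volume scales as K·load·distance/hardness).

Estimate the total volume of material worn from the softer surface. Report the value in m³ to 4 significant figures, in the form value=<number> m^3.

value=1.231e-11 m^3

The intermediates appear rounded — the algebra maintains full precision; rounded just once, at 4 significant figures.
Convert: The distance L = 2597 mm = 2.597 m.
Convert: Hardness H = 6443 MPa = 6.443e+09 Pa.
SI base units throughout: W = 3.572 N, H = 6.443e+09 Pa, K = 8.548e-03.
Worn volume V = K·W·L/H = 8.548e-03 · 3.572 · 2.597 / 6.443e+09 = 1.231e-11 m³.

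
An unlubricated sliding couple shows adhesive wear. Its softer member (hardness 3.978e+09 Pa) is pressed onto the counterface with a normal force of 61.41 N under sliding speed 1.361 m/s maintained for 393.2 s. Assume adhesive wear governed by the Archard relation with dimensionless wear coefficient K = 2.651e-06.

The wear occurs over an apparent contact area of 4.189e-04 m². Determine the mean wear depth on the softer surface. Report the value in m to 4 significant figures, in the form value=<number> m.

All arithmetic holds full float precision, and displayed values are rounded. Rounded once at the end: 4 significant figures.
Convert: The distance L = v·t = 1.361 m/s × 393.2 s = 535.1 m.
Restated in SI base units: W = 61.41 N, H = 3.978e+09 Pa, K = 2.651e-06.
By Archard's law, V = K·W·L/H = 2.651e-06 · 61.41 · 535.1 / 3.978e+09 = 2.190e-11 m³.
Mean depth h = V/A = 2.190e-11 / 4.189e-04 = 5.228e-08 m.

value=5.228e-08 m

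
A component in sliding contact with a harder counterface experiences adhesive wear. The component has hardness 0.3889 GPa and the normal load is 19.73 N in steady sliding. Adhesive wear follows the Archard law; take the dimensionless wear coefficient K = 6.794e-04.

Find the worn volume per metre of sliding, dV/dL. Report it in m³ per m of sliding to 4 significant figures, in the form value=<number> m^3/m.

Intermediates are displayed rounded, and every step holds full precision — rounded just once: four significant figures.
Hardness H = 0.3889 GPa = 3.889e+08 Pa.
SI base units throughout: W = 19.73 N, H = 3.889e+08 Pa, K = 6.794e-04.
Rate of wear dV/dL = K·W/H (no L dependence): 6.794e-04 · 19.73 / 3.889e+08 = 3.447e-11 m³/m.

value=3.447e-11 m^3/m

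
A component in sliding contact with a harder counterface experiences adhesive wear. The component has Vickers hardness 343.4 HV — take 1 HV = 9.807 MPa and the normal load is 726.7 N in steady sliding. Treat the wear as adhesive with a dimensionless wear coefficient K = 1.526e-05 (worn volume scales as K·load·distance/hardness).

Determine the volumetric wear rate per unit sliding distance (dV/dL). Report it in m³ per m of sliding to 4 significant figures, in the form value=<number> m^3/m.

Every step maintains full float precision. Printed values are rounded, and a single final rounding to 4 significant figures.
Convert: Hardness H = 343.4 HV × 9.807 MPa/HV = 3368 MPa = 3.368e+09 Pa.
As SI base values: W = 726.7 N, H = 3.368e+09 Pa, K = 1.526e-05.
Volumetric rate dV/dL = K·W/H (independent of L): 1.526e-05 · 726.7 / 3.368e+09 = 3.293e-12 m³/m.

value=3.293e-12 m^3/m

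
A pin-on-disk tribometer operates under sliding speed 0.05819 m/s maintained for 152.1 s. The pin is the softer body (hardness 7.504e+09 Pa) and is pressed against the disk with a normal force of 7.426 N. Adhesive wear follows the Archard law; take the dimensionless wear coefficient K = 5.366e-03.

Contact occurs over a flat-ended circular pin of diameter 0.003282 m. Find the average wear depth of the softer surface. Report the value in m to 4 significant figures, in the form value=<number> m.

value=5.556e-06 m

Intermediate values are displayed rounded. All working math carries exact precision, and one final rounding: four significant figures.
The distance L = v·t = 0.05819 m/s × 152.1 s = 8.851 m.
Contact area A = π·d²/4 = π·(0.003282 m)²/4 = 8.460e-06 m².
Restated in SI base units: W = 7.426 N, H = 7.504e+09 Pa, K = 5.366e-03.
Apply Archard: V = K·W·L/H = 5.366e-03 · 7.426 · 8.851 / 7.504e+09 = 4.700e-11 m³.
Depth of wear h = V/A = 4.700e-11 / 8.460e-06 = 5.556e-06 m.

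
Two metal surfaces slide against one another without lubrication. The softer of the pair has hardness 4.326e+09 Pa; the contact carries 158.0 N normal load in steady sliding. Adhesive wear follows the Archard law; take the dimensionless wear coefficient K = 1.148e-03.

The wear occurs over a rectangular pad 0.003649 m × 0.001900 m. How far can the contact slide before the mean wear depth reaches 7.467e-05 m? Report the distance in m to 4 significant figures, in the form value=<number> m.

value=12.35 m

Every step holds exact precision, and quoted intermediates are rounded, and rounded once at the end to 4 significant digits.
Convert: Contact area A = 0.003649 m × 0.001900 m = 6.933e-06 m².
In SI base units, W = 158.0 N, H = 4.326e+09 Pa, K = 1.148e-03.
Permissible volume V_lim = h_lim·A = 7.467e-05 · 6.933e-06 = 5.177e-10 m³.
Sliding life L = V_lim·H/(K·W) = 5.177e-10 · 4.326e+09 / (1.148e-03 · 158.0) = 12.35 m.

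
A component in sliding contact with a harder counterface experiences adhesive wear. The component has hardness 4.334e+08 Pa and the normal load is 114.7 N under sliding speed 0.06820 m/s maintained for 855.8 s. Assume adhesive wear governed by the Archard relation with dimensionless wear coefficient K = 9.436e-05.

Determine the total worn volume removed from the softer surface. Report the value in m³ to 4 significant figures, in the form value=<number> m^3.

value=1.458e-09 m^3

All working math maintains exact precision, and printed values are rounded. Rounded just once to 4 significant figures.
Convert: Total distance L = v·t = 0.06820 m/s × 855.8 s = 58.37 m.
As SI base values: W = 114.7 N, H = 4.334e+08 Pa, K = 9.436e-05.
The Archard volume V = K·W·L/H = 9.436e-05 · 114.7 · 58.37 / 4.334e+08 = 1.458e-09 m³.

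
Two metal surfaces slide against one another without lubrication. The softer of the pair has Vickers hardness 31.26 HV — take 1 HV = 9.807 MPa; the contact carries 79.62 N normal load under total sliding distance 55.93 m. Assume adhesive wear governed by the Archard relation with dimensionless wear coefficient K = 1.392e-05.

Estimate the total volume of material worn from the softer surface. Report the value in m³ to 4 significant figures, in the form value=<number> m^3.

Intermediates are shown rounded, and every step runs at full float precision. Rounded just once: 4 significant digits.
Convert: Hardness H = 31.26 HV × 9.807 MPa/HV = 306.6 MPa = 3.066e+08 Pa.
Expressed in SI base units: W = 79.62 N, H = 3.066e+08 Pa, K = 1.392e-05.
The Archard volume V = K·W·L/H = 1.392e-05 · 79.62 · 55.93 / 3.066e+08 = 2.022e-10 m³.

value=2.022e-10 m^3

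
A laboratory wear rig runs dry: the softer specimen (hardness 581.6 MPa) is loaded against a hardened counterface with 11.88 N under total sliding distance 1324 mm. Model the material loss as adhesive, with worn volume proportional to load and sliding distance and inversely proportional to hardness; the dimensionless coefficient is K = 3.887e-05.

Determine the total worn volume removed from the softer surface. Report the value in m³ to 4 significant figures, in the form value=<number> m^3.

value=1.051e-12 m^3

Intermediate values appear rounded. Every step maintains exact precision. Rounded once at the end, at 4 significant digits.
Convert: Distance L = 1324 mm = 1.324 m.
Convert: Hardness H = 581.6 MPa = 5.816e+08 Pa.
Working in SI base units: W = 11.88 N, H = 5.816e+08 Pa, K = 3.887e-05.
Archard volume V = K·W·L/H = 3.887e-05 · 11.88 · 1.324 / 5.816e+08 = 1.051e-12 m³.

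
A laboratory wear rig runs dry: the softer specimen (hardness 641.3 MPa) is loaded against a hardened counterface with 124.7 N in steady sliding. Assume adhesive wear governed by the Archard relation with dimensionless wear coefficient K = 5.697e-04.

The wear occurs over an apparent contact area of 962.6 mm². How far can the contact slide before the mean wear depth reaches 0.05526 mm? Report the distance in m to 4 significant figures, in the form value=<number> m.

The intermediates are shown rounded. Every step carries full precision — a lone final rounding, at 4 significant figures.
Convert: Hardness H = 641.3 MPa = 6.413e+08 Pa.
Convert: Contact area A = 962.6 mm² = 9.626e-04 m².
Convert: Depth limit h_lim = 0.05526 mm = 5.526e-05 m.
In SI base units, W = 124.7 N, H = 6.413e+08 Pa, K = 5.697e-04.
Volume at the limit: V_lim = h_lim·A = 5.526e-05 · 9.626e-04 = 5.319e-08 m³.
So the life L = V_lim·H/(K·W) = 5.319e-08 · 6.413e+08 / (5.697e-04 · 124.7) = 480.2 m.

value=480.2 m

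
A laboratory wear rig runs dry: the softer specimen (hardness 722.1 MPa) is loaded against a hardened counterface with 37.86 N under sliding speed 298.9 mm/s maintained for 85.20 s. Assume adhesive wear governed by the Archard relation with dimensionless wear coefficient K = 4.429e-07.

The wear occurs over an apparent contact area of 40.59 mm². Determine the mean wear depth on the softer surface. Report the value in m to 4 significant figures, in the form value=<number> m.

value=1.457e-08 m

All working math keeps full precision; shown intermediates are rounded, and rounded just once to 4 significant digits.
Convert: Sliding speed v = 298.9 mm/s = 0.2989 m/s. Distance L = v·t = 0.2989 m/s × 85.20 s = 25.47 m.
Convert: Hardness H = 722.1 MPa = 7.221e+08 Pa.
Convert: Contact area A = 40.59 mm² = 4.059e-05 m².
SI base units throughout: W = 37.86 N, H = 7.221e+08 Pa, K = 4.429e-07.
Archard relation: V = K·W·L/H = 4.429e-07 · 37.86 · 25.47 / 7.221e+08 = 5.914e-13 m³.
Wear depth h = V/A = 5.914e-13 / 4.059e-05 = 1.457e-08 m.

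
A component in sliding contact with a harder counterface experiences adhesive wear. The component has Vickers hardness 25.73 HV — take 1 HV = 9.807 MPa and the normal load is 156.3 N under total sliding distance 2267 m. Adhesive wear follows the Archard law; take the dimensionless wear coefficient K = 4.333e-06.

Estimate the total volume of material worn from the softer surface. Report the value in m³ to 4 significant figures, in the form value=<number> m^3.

Intermediate values are displayed rounded — every step maintains full float precision. Rounded once at the end, at 4 significant figures.
Convert: Hardness H = 25.73 HV × 9.807 MPa/HV = 252.3 MPa = 2.523e+08 Pa.
SI base units throughout: W = 156.3 N, H = 2.523e+08 Pa, K = 4.333e-06.
Volume removed: V = K·W·L/H = 4.333e-06 · 156.3 · 2267 / 2.523e+08 = 6.084e-09 m³.

value=6.084e-09 m^3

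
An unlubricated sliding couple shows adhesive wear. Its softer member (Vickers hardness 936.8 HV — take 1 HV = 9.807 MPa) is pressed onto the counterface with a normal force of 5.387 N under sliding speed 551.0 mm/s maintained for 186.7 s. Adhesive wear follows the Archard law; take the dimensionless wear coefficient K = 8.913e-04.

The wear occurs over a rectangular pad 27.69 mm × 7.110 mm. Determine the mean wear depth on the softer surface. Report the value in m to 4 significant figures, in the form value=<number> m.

Intermediates are printed rounded. All arithmetic keeps exact precision; rounded once at the end: 4 significant figures.
Sliding speed v = 551.0 mm/s = 0.5510 m/s. Path length L = v·t = 0.5510 m/s × 186.7 s = 102.9 m.
Hardness H = 936.8 HV × 9.807 MPa/HV = 9187 MPa = 9.187e+09 Pa.
Pad sides 27.69 mm × 7.110 mm = 0.02769 m × 0.007110 m. Contact area A = 0.02769 m × 0.007110 m = 1.969e-04 m².
Working in SI base units: W = 5.387 N, H = 9.187e+09 Pa, K = 8.913e-04.
Archard volume V = K·W·L/H = 8.913e-04 · 5.387 · 102.9 / 9.187e+09 = 5.376e-11 m³.
Wear depth h = V/A = 5.376e-11 / 1.969e-04 = 2.731e-07 m.

value=2.731e-07 m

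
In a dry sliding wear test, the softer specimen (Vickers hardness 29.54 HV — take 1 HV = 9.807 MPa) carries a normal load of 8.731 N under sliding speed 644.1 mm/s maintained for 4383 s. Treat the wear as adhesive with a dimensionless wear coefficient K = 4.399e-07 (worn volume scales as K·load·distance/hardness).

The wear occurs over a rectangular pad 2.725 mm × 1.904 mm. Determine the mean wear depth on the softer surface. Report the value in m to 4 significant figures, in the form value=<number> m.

The intermediates appear rounded — all working math maintains full float precision — a lone final rounding to 4 significant digits.
Convert: Sliding speed v = 644.1 mm/s = 0.6441 m/s. Path length L = v·t = 0.6441 m/s × 4383 s = 2823 m.
Convert: Hardness H = 29.54 HV × 9.807 MPa/HV = 289.7 MPa = 2.897e+08 Pa.
Convert: Pad sides 2.725 mm × 1.904 mm = 0.002725 m × 0.001904 m. Contact area A = 0.002725 m × 0.001904 m = 5.188e-06 m².
In SI base units: W = 8.731 N, H = 2.897e+08 Pa, K = 4.399e-07.
Volume removed: V = K·W·L/H = 4.399e-07 · 8.731 · 2823 / 2.897e+08 = 3.743e-11 m³.
Depth h = V/A = 3.743e-11 / 5.188e-06 = 7.214e-06 m.

value=7.214e-06 m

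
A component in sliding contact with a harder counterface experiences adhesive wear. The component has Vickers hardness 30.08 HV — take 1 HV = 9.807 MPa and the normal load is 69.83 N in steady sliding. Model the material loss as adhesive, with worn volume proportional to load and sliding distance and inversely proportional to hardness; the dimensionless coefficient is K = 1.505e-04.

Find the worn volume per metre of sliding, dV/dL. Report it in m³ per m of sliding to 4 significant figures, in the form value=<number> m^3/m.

value=3.563e-11 m^3/m

All arithmetic holds exact precision; intermediate values are shown rounded. Rounded just once, at four significant figures.
Hardness H = 30.08 HV × 9.807 MPa/HV = 295.0 MPa = 2.950e+08 Pa.
Expressed in SI base units: W = 69.83 N, H = 2.950e+08 Pa, K = 1.505e-04.
Wear rate dV/dL = K·W/H — distance-free: 1.505e-04 · 69.83 / 2.950e+08 = 3.563e-11 m³/m.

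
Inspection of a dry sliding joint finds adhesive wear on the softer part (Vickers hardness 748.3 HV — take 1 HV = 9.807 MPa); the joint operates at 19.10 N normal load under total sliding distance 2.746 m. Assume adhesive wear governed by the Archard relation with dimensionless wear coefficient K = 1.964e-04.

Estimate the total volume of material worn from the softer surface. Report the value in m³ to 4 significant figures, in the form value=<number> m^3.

value=1.404e-12 m^3

All working math keeps full float precision, and quoted intermediates are rounded, and a lone final rounding to four significant figures.
Convert: Hardness H = 748.3 HV × 9.807 MPa/HV = 7339 MPa = 7.339e+09 Pa.
Working in SI base units: W = 19.10 N, H = 7.339e+09 Pa, K = 1.964e-04.
Wear volume V = K·W·L/H = 1.964e-04 · 19.10 · 2.746 / 7.339e+09 = 1.404e-12 m³.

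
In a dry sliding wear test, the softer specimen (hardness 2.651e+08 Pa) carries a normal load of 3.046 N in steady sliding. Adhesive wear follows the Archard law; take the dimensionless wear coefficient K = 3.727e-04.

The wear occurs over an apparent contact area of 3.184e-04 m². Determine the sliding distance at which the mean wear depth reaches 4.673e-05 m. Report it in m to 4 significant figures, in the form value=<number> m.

value=3474 m

Intermediates are printed rounded — all arithmetic holds full precision; a lone final rounding to 4 significant figures.
Collected in SI base units: W = 3.046 N, H = 2.651e+08 Pa, K = 3.727e-04.
Permissible volume V_lim = h_lim·A = 4.673e-05 · 3.184e-04 = 1.488e-08 m³.
Thus life L = V_lim·H/(K·W) = 1.488e-08 · 2.651e+08 / (3.727e-04 · 3.046) = 3474 m.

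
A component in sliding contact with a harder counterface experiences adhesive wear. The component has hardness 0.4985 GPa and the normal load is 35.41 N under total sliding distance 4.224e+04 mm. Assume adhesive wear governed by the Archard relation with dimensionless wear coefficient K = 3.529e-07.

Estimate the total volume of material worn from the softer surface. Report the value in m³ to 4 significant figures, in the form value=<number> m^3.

value=1.059e-12 m^3

All arithmetic keeps full precision; displayed values are rounded. Rounded once at the end to 4 significant figures.
Distance L = 4.224e+04 mm = 42.24 m.
Hardness H = 0.4985 GPa = 4.985e+08 Pa.
In SI base units, W = 35.41 N, H = 4.985e+08 Pa, K = 3.529e-07.
By Archard's law, V = K·W·L/H = 3.529e-07 · 35.41 · 42.24 / 4.985e+08 = 1.059e-12 m³.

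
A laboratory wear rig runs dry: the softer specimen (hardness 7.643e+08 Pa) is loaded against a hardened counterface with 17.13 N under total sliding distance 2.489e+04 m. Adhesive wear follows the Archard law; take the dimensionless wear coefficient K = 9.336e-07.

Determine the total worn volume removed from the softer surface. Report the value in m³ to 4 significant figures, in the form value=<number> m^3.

The algebra maintains full float precision — displayed values are rounded. Rounded just once, at four significant figures.
Restated in SI base units: W = 17.13 N, H = 7.643e+08 Pa, K = 9.336e-07.
Apply Archard: V = K·W·L/H = 9.336e-07 · 17.13 · 2.489e+04 / 7.643e+08 = 5.208e-10 m³.

value=5.208e-10 m^3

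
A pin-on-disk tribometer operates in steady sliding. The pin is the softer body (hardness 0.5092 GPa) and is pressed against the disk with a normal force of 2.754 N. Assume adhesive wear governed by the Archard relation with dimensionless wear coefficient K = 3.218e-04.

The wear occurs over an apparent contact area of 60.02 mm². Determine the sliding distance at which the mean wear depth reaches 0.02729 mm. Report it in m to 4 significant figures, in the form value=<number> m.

value=941.1 m

Intermediate values are displayed rounded — the algebra maintains full precision, and a single final rounding to four significant digits.
Convert: Hardness H = 0.5092 GPa = 5.092e+08 Pa.
Convert: Contact area A = 60.02 mm² = 6.002e-05 m².
Convert: Depth limit h_lim = 0.02729 mm = 2.729e-05 m.
SI base units throughout: W = 2.754 N, H = 5.092e+08 Pa, K = 3.218e-04.
Volume at the limit: V_lim = h_lim·A = 2.729e-05 · 6.002e-05 = 1.638e-09 m³.
Sliding life L = V_lim·H/(K·W) = 1.638e-09 · 5.092e+08 / (3.218e-04 · 2.754) = 941.1 m.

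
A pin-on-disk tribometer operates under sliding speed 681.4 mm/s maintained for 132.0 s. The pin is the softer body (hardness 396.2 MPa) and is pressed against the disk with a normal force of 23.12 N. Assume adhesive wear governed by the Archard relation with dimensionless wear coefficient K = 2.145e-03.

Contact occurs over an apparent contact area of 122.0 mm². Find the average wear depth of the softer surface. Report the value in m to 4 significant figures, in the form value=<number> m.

value=9.228e-05 m

Every step holds exact precision — intermediates are shown rounded, and one last rounding to four significant digits.
Convert: Sliding speed v = 681.4 mm/s = 0.6814 m/s. Distance L = v·t = 0.6814 m/s × 132.0 s = 89.94 m.
Convert: Hardness H = 396.2 MPa = 3.962e+08 Pa.
Convert: Contact area A = 122.0 mm² = 1.220e-04 m².
Restated in SI base units: W = 23.12 N, H = 3.962e+08 Pa, K = 2.145e-03.
Archard volume V = K·W·L/H = 2.145e-03 · 23.12 · 89.94 / 3.962e+08 = 1.126e-08 m³.
Wear depth h = V/A = 1.126e-08 / 1.220e-04 = 9.228e-05 m.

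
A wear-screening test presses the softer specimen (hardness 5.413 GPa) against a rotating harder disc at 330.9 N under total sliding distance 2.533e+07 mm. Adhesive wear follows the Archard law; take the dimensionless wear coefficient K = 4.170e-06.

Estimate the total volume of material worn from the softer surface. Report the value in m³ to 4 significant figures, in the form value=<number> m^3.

The computation holds exact precision, and the intermediates are printed rounded — rounded just once: four significant figures.
Convert: Sliding distance L = 2.533e+07 mm = 2.533e+04 m.
Convert: Hardness H = 5.413 GPa = 5.413e+09 Pa.
Restated in SI base units: W = 330.9 N, H = 5.413e+09 Pa, K = 4.170e-06.
Worn volume V = K·W·L/H = 4.170e-06 · 330.9 · 2.533e+04 / 5.413e+09 = 6.457e-09 m³.

value=6.457e-09 m^3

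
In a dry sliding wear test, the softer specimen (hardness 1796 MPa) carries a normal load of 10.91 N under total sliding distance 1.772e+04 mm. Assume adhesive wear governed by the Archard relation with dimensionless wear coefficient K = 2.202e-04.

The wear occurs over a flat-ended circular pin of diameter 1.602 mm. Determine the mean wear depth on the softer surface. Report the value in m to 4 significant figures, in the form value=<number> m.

value=1.176e-05 m

All working math carries exact precision. Shown intermediates are rounded. Rounded once at the end to 4 significant figures.
Total distance L = 1.772e+04 mm = 17.72 m.
Hardness H = 1796 MPa = 1.796e+09 Pa.
Pin diameter d = 1.602 mm = 0.001602 m. Contact area A = π·d²/4 = π·(0.001602 m)²/4 = 2.016e-06 m².
As SI base values: W = 10.91 N, H = 1.796e+09 Pa, K = 2.202e-04.
Apply Archard: V = K·W·L/H = 2.202e-04 · 10.91 · 17.72 / 1.796e+09 = 2.370e-11 m³.
Mean depth h = V/A = 2.370e-11 / 2.016e-06 = 1.176e-05 m.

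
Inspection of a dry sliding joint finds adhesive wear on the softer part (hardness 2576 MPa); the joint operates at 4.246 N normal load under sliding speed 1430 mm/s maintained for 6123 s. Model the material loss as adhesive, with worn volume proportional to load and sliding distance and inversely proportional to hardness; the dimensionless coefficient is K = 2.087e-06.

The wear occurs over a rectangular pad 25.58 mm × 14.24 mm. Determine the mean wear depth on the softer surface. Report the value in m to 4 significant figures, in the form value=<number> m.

value=8.269e-08 m

Every step carries exact precision; intermediates are printed rounded. Rounded just once to 4 significant figures.
Convert: Sliding speed v = 1430 mm/s = 1.430 m/s. Sliding distance L = v·t = 1.430 m/s × 6123 s = 8756 m.
Convert: Hardness H = 2576 MPa = 2.576e+09 Pa.
Convert: Pad sides 25.58 mm × 14.24 mm = 0.02558 m × 0.01424 m. Contact area A = 0.02558 m × 0.01424 m = 3.643e-04 m².
In SI base units, W = 4.246 N, H = 2.576e+09 Pa, K = 2.087e-06.
Archard volume V = K·W·L/H = 2.087e-06 · 4.246 · 8756 / 2.576e+09 = 3.012e-11 m³.
Mean wear depth h = V/A = 3.012e-11 / 3.643e-04 = 8.269e-08 m.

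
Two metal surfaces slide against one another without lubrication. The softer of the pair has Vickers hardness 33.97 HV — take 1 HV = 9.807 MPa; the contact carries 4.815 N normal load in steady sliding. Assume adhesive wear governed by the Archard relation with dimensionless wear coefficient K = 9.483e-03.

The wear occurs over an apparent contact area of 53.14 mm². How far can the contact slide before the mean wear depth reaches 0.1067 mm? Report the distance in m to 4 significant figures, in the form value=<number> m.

Intermediates are printed rounded, and every step runs at full float precision. Rounded once at the end: 4 significant figures.
Convert: Hardness H = 33.97 HV × 9.807 MPa/HV = 333.1 MPa = 3.331e+08 Pa.
Convert: Contact area A = 53.14 mm² = 5.314e-05 m².
Convert: Depth limit h_lim = 0.1067 mm = 1.067e-04 m.
As SI base values: W = 4.815 N, H = 3.331e+08 Pa, K = 9.483e-03.
At the depth limit, V_lim = h_lim·A = 1.067e-04 · 5.314e-05 = 5.670e-09 m³.
Sliding life L = V_lim·H/(K·W) = 5.670e-09 · 3.331e+08 / (9.483e-03 · 4.815) = 41.37 m.

value=41.37 m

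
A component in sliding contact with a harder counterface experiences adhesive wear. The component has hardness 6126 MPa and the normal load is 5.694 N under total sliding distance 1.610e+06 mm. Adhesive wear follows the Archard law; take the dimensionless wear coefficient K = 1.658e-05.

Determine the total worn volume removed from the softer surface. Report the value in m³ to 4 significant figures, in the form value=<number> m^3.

value=2.481e-11 m^3

The intermediates are displayed rounded. The computation keeps full precision — rounded just once to four significant digits.
Convert: Total distance L = 1.610e+06 mm = 1610 m.
Convert: Hardness H = 6126 MPa = 6.126e+09 Pa.
SI base units throughout: W = 5.694 N, H = 6.126e+09 Pa, K = 1.658e-05.
Volume removed: V = K·W·L/H = 1.658e-05 · 5.694 · 1610 / 6.126e+09 = 2.481e-11 m³.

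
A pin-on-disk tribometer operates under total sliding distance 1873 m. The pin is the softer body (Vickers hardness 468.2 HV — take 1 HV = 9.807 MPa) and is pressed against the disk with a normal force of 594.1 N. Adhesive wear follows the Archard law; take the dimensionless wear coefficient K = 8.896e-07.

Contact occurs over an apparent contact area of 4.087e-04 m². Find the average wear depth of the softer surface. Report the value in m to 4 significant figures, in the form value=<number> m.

All working math runs at full precision — the intermediates are printed rounded, and a lone final rounding to 4 significant figures.
Convert: Hardness H = 468.2 HV × 9.807 MPa/HV = 4592 MPa = 4.592e+09 Pa.
As SI base values: W = 594.1 N, H = 4.592e+09 Pa, K = 8.896e-07.
Volume removed: V = K·W·L/H = 8.896e-07 · 594.1 · 1873 / 4.592e+09 = 2.156e-10 m³.
Mean wear depth h = V/A = 2.156e-10 / 4.087e-04 = 5.275e-07 m.

value=5.275e-07 m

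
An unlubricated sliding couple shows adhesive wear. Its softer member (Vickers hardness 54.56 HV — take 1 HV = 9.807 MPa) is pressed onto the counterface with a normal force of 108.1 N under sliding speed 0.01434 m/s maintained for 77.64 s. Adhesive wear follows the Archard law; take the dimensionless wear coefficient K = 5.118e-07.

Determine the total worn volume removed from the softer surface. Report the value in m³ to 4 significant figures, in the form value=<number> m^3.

value=1.151e-13 m^3

Printed values are rounded, and the algebra maintains exact precision; a lone final rounding to 4 significant figures.
Total distance L = v·t = 0.01434 m/s × 77.64 s = 1.113 m.
Hardness H = 54.56 HV × 9.807 MPa/HV = 535.1 MPa = 5.351e+08 Pa.
Working in SI base units: W = 108.1 N, H = 5.351e+08 Pa, K = 5.118e-07.
By Archard's law, V = K·W·L/H = 5.118e-07 · 108.1 · 1.113 / 5.351e+08 = 1.151e-13 m³.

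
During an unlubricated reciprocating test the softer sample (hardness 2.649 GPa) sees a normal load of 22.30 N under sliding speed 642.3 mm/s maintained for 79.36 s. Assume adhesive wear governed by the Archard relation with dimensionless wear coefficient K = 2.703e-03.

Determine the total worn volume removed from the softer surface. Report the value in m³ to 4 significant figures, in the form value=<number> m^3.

value=1.160e-09 m^3

Every step maintains exact precision — printed values are rounded; a lone final rounding, at 4 significant figures.
Sliding speed v = 642.3 mm/s = 0.6423 m/s. Total distance L = v·t = 0.6423 m/s × 79.36 s = 50.97 m.
Hardness H = 2.649 GPa = 2.649e+09 Pa.
In SI base units, W = 22.30 N, H = 2.649e+09 Pa, K = 2.703e-03.
Worn volume V = K·W·L/H = 2.703e-03 · 22.30 · 50.97 / 2.649e+09 = 1.160e-09 m³.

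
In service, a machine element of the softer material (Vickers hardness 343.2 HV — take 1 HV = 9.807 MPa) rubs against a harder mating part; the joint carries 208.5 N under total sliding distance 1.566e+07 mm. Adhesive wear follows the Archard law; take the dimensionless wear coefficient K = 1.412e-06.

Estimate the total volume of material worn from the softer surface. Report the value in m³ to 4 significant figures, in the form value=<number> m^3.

value=1.370e-09 m^3

Displayed values are rounded; all arithmetic runs at full precision, and rounded just once, at four significant figures.
Distance L = 1.566e+07 mm = 1.566e+04 m.
Hardness H = 343.2 HV × 9.807 MPa/HV = 3366 MPa = 3.366e+09 Pa.
Collected in SI base units: W = 208.5 N, H = 3.366e+09 Pa, K = 1.412e-06.
Archard relation: V = K·W·L/H = 1.412e-06 · 208.5 · 1.566e+04 / 3.366e+09 = 1.370e-09 m³.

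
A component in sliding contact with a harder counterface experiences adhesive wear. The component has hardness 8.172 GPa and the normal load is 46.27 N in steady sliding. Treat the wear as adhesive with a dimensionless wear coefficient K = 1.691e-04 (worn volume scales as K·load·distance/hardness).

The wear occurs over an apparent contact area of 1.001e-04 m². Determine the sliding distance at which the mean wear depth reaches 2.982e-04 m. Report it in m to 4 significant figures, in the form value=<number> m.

The computation maintains full float precision; intermediates appear rounded; one last rounding, at four significant digits.
Convert: Hardness H = 8.172 GPa = 8.172e+09 Pa.
SI base units throughout: W = 46.27 N, H = 8.172e+09 Pa, K = 1.691e-04.
Volume at the limit: V_lim = h_lim·A = 2.982e-04 · 1.001e-04 = 2.985e-08 m³.
So the life L = V_lim·H/(K·W) = 2.985e-08 · 8.172e+09 / (1.691e-04 · 46.27) = 3.118e+04 m.

value=3.118e+04 m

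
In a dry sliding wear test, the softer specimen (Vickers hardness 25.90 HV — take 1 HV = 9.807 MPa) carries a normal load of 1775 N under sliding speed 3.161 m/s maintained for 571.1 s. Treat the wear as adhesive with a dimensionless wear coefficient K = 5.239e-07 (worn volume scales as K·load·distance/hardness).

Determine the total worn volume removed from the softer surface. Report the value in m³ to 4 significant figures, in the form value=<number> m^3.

value=6.609e-09 m^3

The intermediates are displayed rounded. The algebra keeps full precision; one final rounding to 4 significant figures.
The distance L = v·t = 3.161 m/s × 571.1 s = 1805 m.
Hardness H = 25.90 HV × 9.807 MPa/HV = 254.0 MPa = 2.540e+08 Pa.
In SI base units: W = 1775 N, H = 2.540e+08 Pa, K = 5.239e-07.
Wear volume V = K·W·L/H = 5.239e-07 · 1775 · 1805 / 2.540e+08 = 6.609e-09 m³.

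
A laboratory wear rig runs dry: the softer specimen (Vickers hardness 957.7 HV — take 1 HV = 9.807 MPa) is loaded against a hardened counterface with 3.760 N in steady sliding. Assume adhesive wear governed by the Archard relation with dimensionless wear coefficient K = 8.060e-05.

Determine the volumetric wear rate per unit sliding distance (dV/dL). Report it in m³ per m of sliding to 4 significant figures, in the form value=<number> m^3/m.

value=3.227e-14 m^3/m

Printed values are rounded. Every step holds full precision, and one final rounding: four significant figures.
Hardness H = 957.7 HV × 9.807 MPa/HV = 9392 MPa = 9.392e+09 Pa.
Collected in SI base units: W = 3.760 N, H = 9.392e+09 Pa, K = 8.060e-05.
Volumetric rate dV/dL = K·W/H — distance-free: 8.060e-05 · 3.760 / 9.392e+09 = 3.227e-14 m³/m.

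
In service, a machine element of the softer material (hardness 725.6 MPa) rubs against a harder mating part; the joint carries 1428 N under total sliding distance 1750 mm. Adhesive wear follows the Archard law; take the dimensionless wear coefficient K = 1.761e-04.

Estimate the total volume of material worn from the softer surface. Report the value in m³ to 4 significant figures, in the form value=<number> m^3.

The intermediates are printed rounded — all arithmetic carries full float precision — a single final rounding, at four significant digits.
Sliding distance L = 1750 mm = 1.750 m.
Hardness H = 725.6 MPa = 7.256e+08 Pa.
Collected in SI base units: W = 1428 N, H = 7.256e+08 Pa, K = 1.761e-04.
Wear volume V = K·W·L/H = 1.761e-04 · 1428 · 1.750 / 7.256e+08 = 6.065e-10 m³.

value=6.065e-10 m^3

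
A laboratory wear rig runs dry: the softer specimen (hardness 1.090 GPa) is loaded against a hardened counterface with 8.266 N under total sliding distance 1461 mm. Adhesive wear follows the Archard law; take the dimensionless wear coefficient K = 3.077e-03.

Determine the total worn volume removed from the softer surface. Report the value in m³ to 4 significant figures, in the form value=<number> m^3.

Quoted intermediates are rounded. Each operation keeps full precision — one final rounding: four significant digits.
Sliding distance L = 1461 mm = 1.461 m.
Hardness H = 1.090 GPa = 1.090e+09 Pa.
In SI base units: W = 8.266 N, H = 1.090e+09 Pa, K = 3.077e-03.
Worn volume V = K·W·L/H = 3.077e-03 · 8.266 · 1.461 / 1.090e+09 = 3.409e-11 m³.

value=3.409e-11 m^3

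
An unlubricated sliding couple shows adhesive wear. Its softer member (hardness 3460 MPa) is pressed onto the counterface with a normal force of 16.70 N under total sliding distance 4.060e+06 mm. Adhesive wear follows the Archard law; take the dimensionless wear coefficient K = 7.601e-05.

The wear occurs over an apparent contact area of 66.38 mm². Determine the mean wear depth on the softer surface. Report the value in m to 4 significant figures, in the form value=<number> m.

value=2.244e-05 m

Intermediates appear rounded. The algebra keeps full float precision — rounded once at the end, at 4 significant figures.
Total distance L = 4.060e+06 mm = 4060 m.
Hardness H = 3460 MPa = 3.460e+09 Pa.
Contact area A = 66.38 mm² = 6.638e-05 m².
Collected in SI base units: W = 16.70 N, H = 3.460e+09 Pa, K = 7.601e-05.
Apply Archard: V = K·W·L/H = 7.601e-05 · 16.70 · 4060 / 3.460e+09 = 1.489e-09 m³.
Depth of wear h = V/A = 1.489e-09 / 6.638e-05 = 2.244e-05 m.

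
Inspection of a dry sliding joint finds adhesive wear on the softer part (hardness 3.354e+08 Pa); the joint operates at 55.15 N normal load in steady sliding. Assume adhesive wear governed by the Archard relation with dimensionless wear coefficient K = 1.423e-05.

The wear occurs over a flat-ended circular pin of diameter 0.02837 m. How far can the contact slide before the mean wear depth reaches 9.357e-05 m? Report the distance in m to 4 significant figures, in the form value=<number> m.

Intermediate values are printed rounded. Every step carries full float precision; rounded once at the end: four significant figures.
Convert: Contact area A = π·d²/4 = π·(0.02837 m)²/4 = 6.321e-04 m².
Restated in SI base units: W = 55.15 N, H = 3.354e+08 Pa, K = 1.423e-05.
At the depth limit, V_lim = h_lim·A = 9.357e-05 · 6.321e-04 = 5.915e-08 m³.
So the life L = V_lim·H/(K·W) = 5.915e-08 · 3.354e+08 / (1.423e-05 · 55.15) = 2.528e+04 m.

value=2.528e+04 m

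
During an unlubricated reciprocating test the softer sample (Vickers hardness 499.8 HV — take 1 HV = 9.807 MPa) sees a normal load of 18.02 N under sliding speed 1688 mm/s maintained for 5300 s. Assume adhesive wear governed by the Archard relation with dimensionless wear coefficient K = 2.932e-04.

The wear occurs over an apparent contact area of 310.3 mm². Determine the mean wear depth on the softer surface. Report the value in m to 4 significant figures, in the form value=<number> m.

value=3.108e-05 m

The computation maintains full precision; intermediate values are displayed rounded. Rounded once at the end to four significant figures.
Sliding speed v = 1688 mm/s = 1.688 m/s. Distance covered L = v·t = 1.688 m/s × 5300 s = 8946 m.
Hardness H = 499.8 HV × 9.807 MPa/HV = 4902 MPa = 4.902e+09 Pa.
Contact area A = 310.3 mm² = 3.103e-04 m².
As SI base values: W = 18.02 N, H = 4.902e+09 Pa, K = 2.932e-04.
Archard volume V = K·W·L/H = 2.932e-04 · 18.02 · 8946 / 4.902e+09 = 9.643e-09 m³.
Mean wear depth h = V/A = 9.643e-09 / 3.103e-04 = 3.108e-05 m.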